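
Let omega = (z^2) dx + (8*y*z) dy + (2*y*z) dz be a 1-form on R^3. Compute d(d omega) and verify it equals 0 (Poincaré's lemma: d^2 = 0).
d(d omega) = 0

Step 1: d omega = sum_{i<j} (∂f_j/∂x_i - ∂f_i/∂x_j) dx_i ∧ dx_j:
  coeff of dx ∧ dy: 0
  coeff of dx ∧ dz: -2*z
  coeff of dy ∧ dz: -8*y + 2*z
Step 2: Apply d again to each 2-form coefficient. The only possible 3-form in R^3 is dx ∧ dy ∧ dz, with coefficient
  ∂(coeff of dy∧dz)/∂x - ∂(coeff of dx∧dz)/∂y + ∂(coeff of dx∧dy)/∂z
  = ∂/∂x (-8*y + 2*z) - ∂/∂y (-2*z) + ∂/∂z (0).
Each of these terms simplifies to sums of mixed partials that cancel in pairs. The result is 0 (by equality of mixed partials for smooth functions — Schwarz / Clairaut).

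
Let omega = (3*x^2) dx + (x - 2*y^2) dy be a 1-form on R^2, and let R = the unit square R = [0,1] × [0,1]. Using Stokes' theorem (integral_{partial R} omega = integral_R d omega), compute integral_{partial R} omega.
integral_(partial R) omega = 1

Stokes: integral_partial_R omega = integral_R d omega with d omega = (∂Q/∂x - ∂P/∂y) dx ∧ dy.
  ∂Q/∂x = 1
  ∂P/∂y = 0
  integrand = ∂Q/∂x - ∂P/∂y = 1.
Integrating over R: integral_0^1 integral_0^1 (1) dx dy = 1.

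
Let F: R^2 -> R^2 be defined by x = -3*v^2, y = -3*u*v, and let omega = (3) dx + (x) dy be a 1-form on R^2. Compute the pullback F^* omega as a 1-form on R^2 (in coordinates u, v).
F^* omega = (9*v^3) du + (9*v*(u*v - 2)) dv

Using F^*(f dg) = (f ∘ F) d(g ∘ F), substitute each coordinate x_i by F_i(u, v) in f_i, and replace dx_i by d F_i = (∂F_i/∂u) du + (∂F_i/∂v) dv.
  For the x component: f_1(F) = 3; d F_1 = (0) du + (-6*v) dv
  For the y component: f_2(F) = -3*v^2; d F_2 = (-3*v) du + (-3*u) dv
Combining and collecting du, dv coefficients:
  coeff of du: 9*v^3
  coeff of dv: 9*v*(u*v - 2)
F^* omega = (9*v^3) du + (9*v*(u*v - 2)) dv.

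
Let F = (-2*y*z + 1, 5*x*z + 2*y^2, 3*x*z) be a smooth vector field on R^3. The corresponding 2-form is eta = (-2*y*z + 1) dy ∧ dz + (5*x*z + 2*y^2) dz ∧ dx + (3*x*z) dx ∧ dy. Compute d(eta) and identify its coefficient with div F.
d(eta) = (3*x + 4*y) dx ∧ dy ∧ dz; div F = 3*x + 4*y

For a 2-form in R^3 of the form above, applying d gives a 3-form with coefficient ∂P/∂x + ∂Q/∂y + ∂R/∂z:
  ∂P/∂x = 0
  ∂Q/∂y = 4*y
  ∂R/∂z = 3*x
Sum = 3*x + 4*y, which is exactly div F.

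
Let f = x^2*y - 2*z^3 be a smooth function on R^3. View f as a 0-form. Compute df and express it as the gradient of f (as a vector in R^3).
df = (2*x*y) dx + (x^2) dy + (-6*z^2) dz; grad f = (2*x*y, x^2, -6*z^2)

For a 0-form f, d f = (∂f/∂x) dx + (∂f/∂y) dy + (∂f/∂z) dz. The components of the vector representation are exactly the entries of grad f in Cartesian coordinates:
  ∂f/∂x = 2*x*y
  ∂f/∂y = x^2
  ∂f/∂z = -6*z^2.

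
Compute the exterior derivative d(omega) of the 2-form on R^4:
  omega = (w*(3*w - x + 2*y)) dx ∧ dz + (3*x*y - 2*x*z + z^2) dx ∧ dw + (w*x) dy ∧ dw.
d(omega) = (-2*w) dx ∧ dy ∧ dz + (6*w + x + 2*y - 2*z) dx ∧ dz ∧ dw + (w - 3*x) dx ∧ dy ∧ dw

For a 2-form omega = sum_{i<j} g_{ij} dx_i ∧ dx_j, the exterior derivative is
  d(omega) = sum_{i<j} d(g_{ij}) ∧ dx_i ∧ dx_j = sum_{i<j, k} (∂g_{ij}/∂x_k) dx_k ∧ dx_i ∧ dx_j.
Expand each term, using dx_k ∧ dx_i ∧ dx_j = sgn(permutation) dx_{(a)} ∧ dx_{(b)} ∧ dx_{(c)} with (a < b < c) sorted:
  d(w*(3*w - x + 2*y)) includes (∂/∂y)(w*(3*w - x + 2*y)) dy = (2*w) dy, which multiplied by dx ∧ dz gives (-2*w) dx ∧ dy ∧ dz
  d(w*(3*w - x + 2*y)) includes (∂/∂w)(w*(3*w - x + 2*y)) dw = (6*w - x + 2*y) dw, which multiplied by dx ∧ dz gives (6*w - x + 2*y) dx ∧ dz ∧ dw
  d(3*x*y - 2*x*z + z^2) includes (∂/∂y)(3*x*y - 2*x*z + z^2) dy = (3*x) dy, which multiplied by dx ∧ dw gives (-3*x) dx ∧ dy ∧ dw
  d(3*x*y - 2*x*z + z^2) includes (∂/∂z)(3*x*y - 2*x*z + z^2) dz = (-2*x + 2*z) dz, which multiplied by dx ∧ dw gives (2*x - 2*z) dx ∧ dz ∧ dw
  d(w*x) includes (∂/∂x)(w*x) dx = (w) dx, which multiplied by dy ∧ dw gives (w) dx ∧ dy ∧ dw
Collecting like 3-forms: d(omega) = (-2*w) dx ∧ dy ∧ dz + (6*w + x + 2*y - 2*z) dx ∧ dz ∧ dw + (w - 3*x) dx ∧ dy ∧ dw.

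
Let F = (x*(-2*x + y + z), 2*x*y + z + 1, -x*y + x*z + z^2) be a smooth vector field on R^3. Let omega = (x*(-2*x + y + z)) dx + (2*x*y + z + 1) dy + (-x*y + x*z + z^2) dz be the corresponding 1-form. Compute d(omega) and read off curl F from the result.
d(omega) = (-x - 1) dy ∧ dz + (x + y - z) dz ∧ dx + (-x + 2*y) dx ∧ dy; curl F = (-x - 1, x + y - z, -x + 2*y)

d omega = sum_{i<j} (∂f_j/∂x_i - ∂f_i/∂x_j) dx_i ∧ dx_j. Under the identification (dy ∧ dz, dz ∧ dx, dx ∧ dy) ↔ (e_x, e_y, e_z), the coefficients are exactly the components of curl F. Compute:
  ∂R/∂y - ∂Q/∂z = (-x) - (1) = -x - 1
  ∂P/∂z - ∂R/∂x = (x) - (-y + z) = x + y - z
  ∂Q/∂x - ∂P/∂y = (2*y) - (x) = -x + 2*y.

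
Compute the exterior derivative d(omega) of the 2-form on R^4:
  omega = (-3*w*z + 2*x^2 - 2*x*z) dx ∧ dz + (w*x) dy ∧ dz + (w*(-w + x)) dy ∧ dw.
d(omega) = (-3*z) dx ∧ dz ∧ dw + (w) dx ∧ dy ∧ dz + (x) dy ∧ dz ∧ dw + (w) dx ∧ dy ∧ dw

For a 2-form omega = sum_{i<j} g_{ij} dx_i ∧ dx_j, the exterior derivative is
  d(omega) = sum_{i<j} d(g_{ij}) ∧ dx_i ∧ dx_j = sum_{i<j, k} (∂g_{ij}/∂x_k) dx_k ∧ dx_i ∧ dx_j.
Expand each term, using dx_k ∧ dx_i ∧ dx_j = sgn(permutation) dx_{(a)} ∧ dx_{(b)} ∧ dx_{(c)} with (a < b < c) sorted:
  d(-3*w*z + 2*x^2 - 2*x*z) includes (∂/∂w)(-3*w*z + 2*x^2 - 2*x*z) dw = (-3*z) dw, which multiplied by dx ∧ dz gives (-3*z) dx ∧ dz ∧ dw
  d(w*x) includes (∂/∂x)(w*x) dx = (w) dx, which multiplied by dy ∧ dz gives (w) dx ∧ dy ∧ dz
  d(w*x) includes (∂/∂w)(w*x) dw = (x) dw, which multiplied by dy ∧ dz gives (x) dy ∧ dz ∧ dw
  d(w*(-w + x)) includes (∂/∂x)(w*(-w + x)) dx = (w) dx, which multiplied by dy ∧ dw gives (w) dx ∧ dy ∧ dw
Collecting like 3-forms: d(omega) = (-3*z) dx ∧ dz ∧ dw + (w) dx ∧ dy ∧ dz + (x) dy ∧ dz ∧ dw + (w) dx ∧ dy ∧ dw.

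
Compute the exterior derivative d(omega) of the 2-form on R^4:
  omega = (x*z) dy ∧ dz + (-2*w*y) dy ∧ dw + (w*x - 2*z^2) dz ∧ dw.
d(omega) = (z) dx ∧ dy ∧ dz + (w) dx ∧ dz ∧ dw

For a 2-form omega = sum_{i<j} g_{ij} dx_i ∧ dx_j, the exterior derivative is
  d(omega) = sum_{i<j} d(g_{ij}) ∧ dx_i ∧ dx_j = sum_{i<j, k} (∂g_{ij}/∂x_k) dx_k ∧ dx_i ∧ dx_j.
Expand each term, using dx_k ∧ dx_i ∧ dx_j = sgn(permutation) dx_{(a)} ∧ dx_{(b)} ∧ dx_{(c)} with (a < b < c) sorted:
  d(x*z) includes (∂/∂x)(x*z) dx = (z) dx, which multiplied by dy ∧ dz gives (z) dx ∧ dy ∧ dz
  d(w*x - 2*z^2) includes (∂/∂x)(w*x - 2*z^2) dx = (w) dx, which multiplied by dz ∧ dw gives (w) dx ∧ dz ∧ dw
Collecting like 3-forms: d(omega) = (z) dx ∧ dy ∧ dz + (w) dx ∧ dz ∧ dw.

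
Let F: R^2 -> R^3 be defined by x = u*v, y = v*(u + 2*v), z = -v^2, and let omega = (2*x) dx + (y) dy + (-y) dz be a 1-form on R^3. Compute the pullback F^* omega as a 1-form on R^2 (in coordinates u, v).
F^* omega = (v^2*(3*u + 2*v)) du + (v*(3*u^2 + 8*u*v + 12*v^2)) dv

Using F^*(f dg) = (f ∘ F) d(g ∘ F), substitute each coordinate x_i by F_i(u, v) in f_i, and replace dx_i by d F_i = (∂F_i/∂u) du + (∂F_i/∂v) dv.
  For the x component: f_1(F) = 2*u*v; d F_1 = (v) du + (u) dv
  For the y component: f_2(F) = v*(u + 2*v); d F_2 = (v) du + (u + 4*v) dv
  For the z component: f_3(F) = v*(-u - 2*v); d F_3 = (0) du + (-2*v) dv
Combining and collecting du, dv coefficients:
  coeff of du: v^2*(3*u + 2*v)
  coeff of dv: v*(3*u^2 + 8*u*v + 12*v^2)
F^* omega = (v^2*(3*u + 2*v)) du + (v*(3*u^2 + 8*u*v + 12*v^2)) dv.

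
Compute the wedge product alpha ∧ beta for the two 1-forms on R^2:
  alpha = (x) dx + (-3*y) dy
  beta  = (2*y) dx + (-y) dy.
alpha ∧ beta = (y*(-x + 6*y)) dx ∧ dy

Distribute the wedge, using dx_i ∧ dx_j = -dx_j ∧ dx_i and dx_i ∧ dx_i = 0. For each pair (i, j) with i < j, the coefficient of dx_i ∧ dx_j in alpha ∧ beta is (alpha_i * beta_j - alpha_j * beta_i). Collecting: alpha ∧ beta = (y*(-x + 6*y)) dx ∧ dy.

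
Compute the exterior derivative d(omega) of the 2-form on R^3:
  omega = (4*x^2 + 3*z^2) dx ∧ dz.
d(omega) = 0

For a 2-form omega = sum_{i<j} g_{ij} dx_i ∧ dx_j, the exterior derivative is
  d(omega) = sum_{i<j} d(g_{ij}) ∧ dx_i ∧ dx_j = sum_{i<j, k} (∂g_{ij}/∂x_k) dx_k ∧ dx_i ∧ dx_j.
Expand each term, using dx_k ∧ dx_i ∧ dx_j = sgn(permutation) dx_{(a)} ∧ dx_{(b)} ∧ dx_{(c)} with (a < b < c) sorted:

Collecting like 3-forms: d(omega) = 0.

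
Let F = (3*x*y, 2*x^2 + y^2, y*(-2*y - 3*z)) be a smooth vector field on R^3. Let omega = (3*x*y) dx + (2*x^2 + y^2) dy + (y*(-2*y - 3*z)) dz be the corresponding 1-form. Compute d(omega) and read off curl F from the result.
d(omega) = (-4*y - 3*z) dy ∧ dz + (0) dz ∧ dx + (x) dx ∧ dy; curl F = (-4*y - 3*z, 0, x)

d omega = sum_{i<j} (∂f_j/∂x_i - ∂f_i/∂x_j) dx_i ∧ dx_j. Under the identification (dy ∧ dz, dz ∧ dx, dx ∧ dy) ↔ (e_x, e_y, e_z), the coefficients are exactly the components of curl F. Compute:
  ∂R/∂y - ∂Q/∂z = (-4*y - 3*z) - (0) = -4*y - 3*z
  ∂P/∂z - ∂R/∂x = (0) - (0) = 0
  ∂Q/∂x - ∂P/∂y = (4*x) - (3*x) = x.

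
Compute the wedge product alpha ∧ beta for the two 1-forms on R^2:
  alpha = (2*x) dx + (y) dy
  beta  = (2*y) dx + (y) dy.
alpha ∧ beta = (2*y*(x - y)) dx ∧ dy

Distribute the wedge, using dx_i ∧ dx_j = -dx_j ∧ dx_i and dx_i ∧ dx_i = 0. For each pair (i, j) with i < j, the coefficient of dx_i ∧ dx_j in alpha ∧ beta is (alpha_i * beta_j - alpha_j * beta_i). Collecting: alpha ∧ beta = (2*y*(x - y)) dx ∧ dy.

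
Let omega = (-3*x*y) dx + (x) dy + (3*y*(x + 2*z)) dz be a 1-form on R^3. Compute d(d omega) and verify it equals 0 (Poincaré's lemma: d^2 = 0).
d(d omega) = 0

Step 1: d omega = sum_{i<j} (∂f_j/∂x_i - ∂f_i/∂x_j) dx_i ∧ dx_j:
  coeff of dx ∧ dy: 3*x + 1
  coeff of dx ∧ dz: 3*y
  coeff of dy ∧ dz: 3*x + 6*z
Step 2: Apply d again to each 2-form coefficient. The only possible 3-form in R^3 is dx ∧ dy ∧ dz, with coefficient
  ∂(coeff of dy∧dz)/∂x - ∂(coeff of dx∧dz)/∂y + ∂(coeff of dx∧dy)/∂z
  = ∂/∂x (3*x + 6*z) - ∂/∂y (3*y) + ∂/∂z (3*x + 1).
Each of these terms simplifies to sums of mixed partials that cancel in pairs. The result is 0 (by equality of mixed partials for smooth functions — Schwarz / Clairaut).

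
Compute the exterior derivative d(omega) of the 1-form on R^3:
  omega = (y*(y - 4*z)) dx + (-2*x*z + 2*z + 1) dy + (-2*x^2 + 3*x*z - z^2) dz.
d(omega) = (-2*y + 2*z) dx ∧ dy + (-4*x + 4*y + 3*z) dx ∧ dz + (2*x - 2) dy ∧ dz

For a 1-form omega = sum_i f_i dx_i, the exterior derivative is
  d(omega) = sum_{i < j} (∂f_j/∂x_i - ∂f_i/∂x_j) dx_i ∧ dx_j.
  coefficient of dx ∧ dy: ∂f_2/∂x - ∂f_1/∂y = ∂(-2*x*z + 2*z + 1)/∂x - ∂(y*(y - 4*z))/∂y = -2*y + 2*z
  coefficient of dx ∧ dz: ∂f_3/∂x - ∂f_1/∂z = ∂(-2*x^2 + 3*x*z - z^2)/∂x - ∂(y*(y - 4*z))/∂z = -4*x + 4*y + 3*z
  coefficient of dy ∧ dz: ∂f_3/∂y - ∂f_2/∂z = ∂(-2*x^2 + 3*x*z - z^2)/∂y - ∂(-2*x*z + 2*z + 1)/∂z = 2*x - 2
Assembling: d(omega) = (-2*y + 2*z) dx ∧ dy + (-4*x + 4*y + 3*z) dx ∧ dz + (2*x - 2) dy ∧ dz.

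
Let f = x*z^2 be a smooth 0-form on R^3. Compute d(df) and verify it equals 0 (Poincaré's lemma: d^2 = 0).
d(df) = 0

Step 1: df = sum_i (∂f/∂x_i) dx_i = (z^2) dx + (0) dy + (2*x*z) dz.
Step 2: Apply d again. Using the 1-form formula, the coefficient of dx ∧ dy in d(df) is ∂^2 f/∂x ∂y - ∂^2 f/∂y ∂x = (0) - (0) = 0 (equality of mixed partials for smooth f).
Similarly for dx ∧ dz and dy ∧ dz — all coefficients vanish. So d(df) = 0.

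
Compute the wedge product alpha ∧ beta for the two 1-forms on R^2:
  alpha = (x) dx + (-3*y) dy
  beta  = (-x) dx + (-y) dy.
alpha ∧ beta = (-4*x*y) dx ∧ dy

Distribute the wedge, using dx_i ∧ dx_j = -dx_j ∧ dx_i and dx_i ∧ dx_i = 0. For each pair (i, j) with i < j, the coefficient of dx_i ∧ dx_j in alpha ∧ beta is (alpha_i * beta_j - alpha_j * beta_i). Collecting: alpha ∧ beta = (-4*x*y) dx ∧ dy.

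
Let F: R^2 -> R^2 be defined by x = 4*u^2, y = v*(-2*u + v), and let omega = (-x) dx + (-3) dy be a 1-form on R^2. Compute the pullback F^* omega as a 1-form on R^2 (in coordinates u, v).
F^* omega = (-32*u^3 + 6*v) du + (6*u - 6*v) dv

Using F^*(f dg) = (f ∘ F) d(g ∘ F), substitute each coordinate x_i by F_i(u, v) in f_i, and replace dx_i by d F_i = (∂F_i/∂u) du + (∂F_i/∂v) dv.
  For the x component: f_1(F) = -4*u^2; d F_1 = (8*u) du + (0) dv
  For the y component: f_2(F) = -3; d F_2 = (-2*v) du + (-2*u + 2*v) dv
Combining and collecting du, dv coefficients:
  coeff of du: -32*u^3 + 6*v
  coeff of dv: 6*u - 6*v
F^* omega = (-32*u^3 + 6*v) du + (6*u - 6*v) dv.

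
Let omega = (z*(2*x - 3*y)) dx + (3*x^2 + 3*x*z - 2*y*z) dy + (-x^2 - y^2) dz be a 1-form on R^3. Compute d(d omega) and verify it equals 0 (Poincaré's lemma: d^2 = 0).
d(d omega) = 0

Step 1: d omega = sum_{i<j} (∂f_j/∂x_i - ∂f_i/∂x_j) dx_i ∧ dx_j:
  coeff of dx ∧ dy: 6*x + 6*z
  coeff of dx ∧ dz: -4*x + 3*y
  coeff of dy ∧ dz: -3*x
Step 2: Apply d again to each 2-form coefficient. The only possible 3-form in R^3 is dx ∧ dy ∧ dz, with coefficient
  ∂(coeff of dy∧dz)/∂x - ∂(coeff of dx∧dz)/∂y + ∂(coeff of dx∧dy)/∂z
  = ∂/∂x (-3*x) - ∂/∂y (-4*x + 3*y) + ∂/∂z (6*x + 6*z).
Each of these terms simplifies to sums of mixed partials that cancel in pairs. The result is 0 (by equality of mixed partials for smooth functions — Schwarz / Clairaut).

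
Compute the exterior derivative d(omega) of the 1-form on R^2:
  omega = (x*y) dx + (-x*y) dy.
d(omega) = (-x - y) dx ∧ dy

For a 1-form omega = sum_i f_i dx_i, the exterior derivative is
  d(omega) = sum_{i < j} (∂f_j/∂x_i - ∂f_i/∂x_j) dx_i ∧ dx_j.
  coefficient of dx ∧ dy: ∂f_2/∂x - ∂f_1/∂y = ∂(-x*y)/∂x - ∂(x*y)/∂y = -x - y
Assembling: d(omega) = (-x - y) dx ∧ dy.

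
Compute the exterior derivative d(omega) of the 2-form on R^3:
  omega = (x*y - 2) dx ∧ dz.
d(omega) = (-x) dx ∧ dy ∧ dz

For a 2-form omega = sum_{i<j} g_{ij} dx_i ∧ dx_j, the exterior derivative is
  d(omega) = sum_{i<j} d(g_{ij}) ∧ dx_i ∧ dx_j = sum_{i<j, k} (∂g_{ij}/∂x_k) dx_k ∧ dx_i ∧ dx_j.
Expand each term, using dx_k ∧ dx_i ∧ dx_j = sgn(permutation) dx_{(a)} ∧ dx_{(b)} ∧ dx_{(c)} with (a < b < c) sorted:
  d(x*y - 2) includes (∂/∂y)(x*y - 2) dy = (x) dy, which multiplied by dx ∧ dz gives (-x) dx ∧ dy ∧ dz
Collecting like 3-forms: d(omega) = (-x) dx ∧ dy ∧ dz.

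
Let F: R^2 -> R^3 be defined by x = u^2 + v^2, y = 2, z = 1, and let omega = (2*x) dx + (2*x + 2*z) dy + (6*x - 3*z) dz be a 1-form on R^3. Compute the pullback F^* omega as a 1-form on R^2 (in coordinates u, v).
F^* omega = (4*u*(u^2 + v^2)) du + (4*v*(u^2 + v^2)) dv

Using F^*(f dg) = (f ∘ F) d(g ∘ F), substitute each coordinate x_i by F_i(u, v) in f_i, and replace dx_i by d F_i = (∂F_i/∂u) du + (∂F_i/∂v) dv.
  For the x component: f_1(F) = 2*u^2 + 2*v^2; d F_1 = (2*u) du + (2*v) dv
  For the y component: f_2(F) = 2*u^2 + 2*v^2 + 2; d F_2 = (0) du + (0) dv
  For the z component: f_3(F) = 6*u^2 + 6*v^2 - 3; d F_3 = (0) du + (0) dv
Combining and collecting du, dv coefficients:
  coeff of du: 4*u*(u^2 + v^2)
  coeff of dv: 4*v*(u^2 + v^2)
F^* omega = (4*u*(u^2 + v^2)) du + (4*v*(u^2 + v^2)) dv.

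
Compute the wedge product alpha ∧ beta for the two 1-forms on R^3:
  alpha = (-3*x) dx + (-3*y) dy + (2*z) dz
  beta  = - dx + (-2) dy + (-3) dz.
alpha ∧ beta = (6*x - 3*y) dx ∧ dy + (9*x + 2*z) dx ∧ dz + (9*y + 4*z) dy ∧ dz

Distribute the wedge, using dx_i ∧ dx_j = -dx_j ∧ dx_i and dx_i ∧ dx_i = 0. For each pair (i, j) with i < j, the coefficient of dx_i ∧ dx_j in alpha ∧ beta is (alpha_i * beta_j - alpha_j * beta_i). Collecting: alpha ∧ beta = (6*x - 3*y) dx ∧ dy + (9*x + 2*z) dx ∧ dz + (9*y + 4*z) dy ∧ dz.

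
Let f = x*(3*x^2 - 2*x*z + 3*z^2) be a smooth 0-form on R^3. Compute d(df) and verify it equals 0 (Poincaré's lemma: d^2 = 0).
d(df) = 0

Step 1: df = sum_i (∂f/∂x_i) dx_i = (9*x^2 - 4*x*z + 3*z^2) dx + (0) dy + (2*x*(-x + 3*z)) dz.
Step 2: Apply d again. Using the 1-form formula, the coefficient of dx ∧ dy in d(df) is ∂^2 f/∂x ∂y - ∂^2 f/∂y ∂x = (0) - (0) = 0 (equality of mixed partials for smooth f).
Similarly for dx ∧ dz and dy ∧ dz — all coefficients vanish. So d(df) = 0.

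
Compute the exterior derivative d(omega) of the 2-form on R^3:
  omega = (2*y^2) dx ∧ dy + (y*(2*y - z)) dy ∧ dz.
d(omega) = 0

For a 2-form omega = sum_{i<j} g_{ij} dx_i ∧ dx_j, the exterior derivative is
  d(omega) = sum_{i<j} d(g_{ij}) ∧ dx_i ∧ dx_j = sum_{i<j, k} (∂g_{ij}/∂x_k) dx_k ∧ dx_i ∧ dx_j.
Expand each term, using dx_k ∧ dx_i ∧ dx_j = sgn(permutation) dx_{(a)} ∧ dx_{(b)} ∧ dx_{(c)} with (a < b < c) sorted:

Collecting like 3-forms: d(omega) = 0.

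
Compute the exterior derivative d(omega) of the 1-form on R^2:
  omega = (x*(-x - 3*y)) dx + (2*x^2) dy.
d(omega) = (7*x) dx ∧ dy

For a 1-form omega = sum_i f_i dx_i, the exterior derivative is
  d(omega) = sum_{i < j} (∂f_j/∂x_i - ∂f_i/∂x_j) dx_i ∧ dx_j.
  coefficient of dx ∧ dy: ∂f_2/∂x - ∂f_1/∂y = ∂(2*x^2)/∂x - ∂(x*(-x - 3*y))/∂y = 7*x
Assembling: d(omega) = (7*x) dx ∧ dy.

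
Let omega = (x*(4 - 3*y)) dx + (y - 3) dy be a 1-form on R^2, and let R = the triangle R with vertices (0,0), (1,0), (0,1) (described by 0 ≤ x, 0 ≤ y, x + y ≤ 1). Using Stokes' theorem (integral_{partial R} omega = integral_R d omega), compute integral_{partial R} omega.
integral_(partial R) omega = 1/2

Stokes: integral_partial_R omega = integral_R d omega with d omega = (∂Q/∂x - ∂P/∂y) dx ∧ dy.
  ∂Q/∂x = 0
  ∂P/∂y = -3*x
  integrand = ∂Q/∂x - ∂P/∂y = 3*x.
Integrating over R: integral_0^1 integral_0^{1-x} (3*x) dy dx = 1/2.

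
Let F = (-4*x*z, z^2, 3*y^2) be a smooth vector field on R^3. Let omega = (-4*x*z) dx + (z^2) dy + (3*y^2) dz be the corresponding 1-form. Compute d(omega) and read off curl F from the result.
d(omega) = (6*y - 2*z) dy ∧ dz + (-4*x) dz ∧ dx + (0) dx ∧ dy; curl F = (6*y - 2*z, -4*x, 0)

d omega = sum_{i<j} (∂f_j/∂x_i - ∂f_i/∂x_j) dx_i ∧ dx_j. Under the identification (dy ∧ dz, dz ∧ dx, dx ∧ dy) ↔ (e_x, e_y, e_z), the coefficients are exactly the components of curl F. Compute:
  ∂R/∂y - ∂Q/∂z = (6*y) - (2*z) = 6*y - 2*z
  ∂P/∂z - ∂R/∂x = (-4*x) - (0) = -4*x
  ∂Q/∂x - ∂P/∂y = (0) - (0) = 0.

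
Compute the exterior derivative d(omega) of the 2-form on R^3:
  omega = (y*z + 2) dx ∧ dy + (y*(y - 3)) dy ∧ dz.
d(omega) = (y) dx ∧ dy ∧ dz

For a 2-form omega = sum_{i<j} g_{ij} dx_i ∧ dx_j, the exterior derivative is
  d(omega) = sum_{i<j} d(g_{ij}) ∧ dx_i ∧ dx_j = sum_{i<j, k} (∂g_{ij}/∂x_k) dx_k ∧ dx_i ∧ dx_j.
Expand each term, using dx_k ∧ dx_i ∧ dx_j = sgn(permutation) dx_{(a)} ∧ dx_{(b)} ∧ dx_{(c)} with (a < b < c) sorted:
  d(y*z + 2) includes (∂/∂z)(y*z + 2) dz = (y) dz, which multiplied by dx ∧ dy gives (y) dx ∧ dy ∧ dz
Collecting like 3-forms: d(omega) = (y) dx ∧ dy ∧ dz.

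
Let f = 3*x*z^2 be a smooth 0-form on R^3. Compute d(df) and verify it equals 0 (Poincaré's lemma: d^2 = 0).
d(df) = 0

Step 1: df = sum_i (∂f/∂x_i) dx_i = (3*z^2) dx + (0) dy + (6*x*z) dz.
Step 2: Apply d again. Using the 1-form formula, the coefficient of dx ∧ dy in d(df) is ∂^2 f/∂x ∂y - ∂^2 f/∂y ∂x = (0) - (0) = 0 (equality of mixed partials for smooth f).
Similarly for dx ∧ dz and dy ∧ dz — all coefficients vanish. So d(df) = 0.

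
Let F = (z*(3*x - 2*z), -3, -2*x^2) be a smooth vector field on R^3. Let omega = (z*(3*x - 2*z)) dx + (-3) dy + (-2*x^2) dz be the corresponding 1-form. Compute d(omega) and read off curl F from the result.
d(omega) = (0) dy ∧ dz + (7*x - 4*z) dz ∧ dx + (0) dx ∧ dy; curl F = (0, 7*x - 4*z, 0)

d omega = sum_{i<j} (∂f_j/∂x_i - ∂f_i/∂x_j) dx_i ∧ dx_j. Under the identification (dy ∧ dz, dz ∧ dx, dx ∧ dy) ↔ (e_x, e_y, e_z), the coefficients are exactly the components of curl F. Compute:
  ∂R/∂y - ∂Q/∂z = (0) - (0) = 0
  ∂P/∂z - ∂R/∂x = (3*x - 4*z) - (-4*x) = 7*x - 4*z
  ∂Q/∂x - ∂P/∂y = (0) - (0) = 0.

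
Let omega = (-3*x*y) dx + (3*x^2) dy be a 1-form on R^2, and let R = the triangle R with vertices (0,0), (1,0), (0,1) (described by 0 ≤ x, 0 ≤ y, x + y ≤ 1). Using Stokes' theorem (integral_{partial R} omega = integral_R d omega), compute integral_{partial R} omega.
integral_(partial R) omega = 3/2

Stokes: integral_partial_R omega = integral_R d omega with d omega = (∂Q/∂x - ∂P/∂y) dx ∧ dy.
  ∂Q/∂x = 6*x
  ∂P/∂y = -3*x
  integrand = ∂Q/∂x - ∂P/∂y = 9*x.
Integrating over R: integral_0^1 integral_0^{1-x} (9*x) dy dx = 3/2.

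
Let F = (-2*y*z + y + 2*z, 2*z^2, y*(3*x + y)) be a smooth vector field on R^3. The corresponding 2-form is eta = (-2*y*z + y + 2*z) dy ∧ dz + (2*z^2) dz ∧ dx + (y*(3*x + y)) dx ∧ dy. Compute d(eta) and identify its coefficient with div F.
d(eta) = (0) dx ∧ dy ∧ dz; div F = 0

For a 2-form in R^3 of the form above, applying d gives a 3-form with coefficient ∂P/∂x + ∂Q/∂y + ∂R/∂z:
  ∂P/∂x = 0
  ∂Q/∂y = 0
  ∂R/∂z = 0
Sum = 0, which is exactly div F.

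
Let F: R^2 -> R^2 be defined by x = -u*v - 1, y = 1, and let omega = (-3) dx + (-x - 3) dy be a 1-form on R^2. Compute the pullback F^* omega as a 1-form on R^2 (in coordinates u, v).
F^* omega = (3*v) du + (3*u) dv

Using F^*(f dg) = (f ∘ F) d(g ∘ F), substitute each coordinate x_i by F_i(u, v) in f_i, and replace dx_i by d F_i = (∂F_i/∂u) du + (∂F_i/∂v) dv.
  For the x component: f_1(F) = -3; d F_1 = (-v) du + (-u) dv
  For the y component: f_2(F) = u*v - 2; d F_2 = (0) du + (0) dv
Combining and collecting du, dv coefficients:
  coeff of du: 3*v
  coeff of dv: 3*u
F^* omega = (3*v) du + (3*u) dv.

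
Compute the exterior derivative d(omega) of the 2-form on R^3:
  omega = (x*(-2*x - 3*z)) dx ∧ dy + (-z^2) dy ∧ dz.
d(omega) = (-3*x) dx ∧ dy ∧ dz

For a 2-form omega = sum_{i<j} g_{ij} dx_i ∧ dx_j, the exterior derivative is
  d(omega) = sum_{i<j} d(g_{ij}) ∧ dx_i ∧ dx_j = sum_{i<j, k} (∂g_{ij}/∂x_k) dx_k ∧ dx_i ∧ dx_j.
Expand each term, using dx_k ∧ dx_i ∧ dx_j = sgn(permutation) dx_{(a)} ∧ dx_{(b)} ∧ dx_{(c)} with (a < b < c) sorted:
  d(x*(-2*x - 3*z)) includes (∂/∂z)(x*(-2*x - 3*z)) dz = (-3*x) dz, which multiplied by dx ∧ dy gives (-3*x) dx ∧ dy ∧ dz
Collecting like 3-forms: d(omega) = (-3*x) dx ∧ dy ∧ dz.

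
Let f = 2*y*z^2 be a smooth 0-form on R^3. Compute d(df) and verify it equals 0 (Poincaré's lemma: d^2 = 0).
d(df) = 0

Step 1: df = sum_i (∂f/∂x_i) dx_i = (0) dx + (2*z^2) dy + (4*y*z) dz.
Step 2: Apply d again. Using the 1-form formula, the coefficient of dx ∧ dy in d(df) is ∂^2 f/∂x ∂y - ∂^2 f/∂y ∂x = (0) - (0) = 0 (equality of mixed partials for smooth f).
Similarly for dx ∧ dz and dy ∧ dz — all coefficients vanish. So d(df) = 0.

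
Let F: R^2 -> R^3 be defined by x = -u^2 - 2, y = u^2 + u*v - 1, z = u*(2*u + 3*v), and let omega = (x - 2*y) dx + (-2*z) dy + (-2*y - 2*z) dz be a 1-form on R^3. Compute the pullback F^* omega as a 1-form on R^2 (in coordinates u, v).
F^* omega = (-26*u^3 - 62*u^2*v - 30*u*v^2 + 8*u + 6*v) du + (2*u*(-11*u^2 - 15*u*v + 3)) dv

Using F^*(f dg) = (f ∘ F) d(g ∘ F), substitute each coordinate x_i by F_i(u, v) in f_i, and replace dx_i by d F_i = (∂F_i/∂u) du + (∂F_i/∂v) dv.
  For the x component: f_1(F) = u*(-3*u - 2*v); d F_1 = (-2*u) du + (0) dv
  For the y component: f_2(F) = 2*u*(-2*u - 3*v); d F_2 = (2*u + v) du + (u) dv
  For the z component: f_3(F) = -6*u^2 - 8*u*v + 2; d F_3 = (4*u + 3*v) du + (3*u) dv
Combining and collecting du, dv coefficients:
  coeff of du: -26*u^3 - 62*u^2*v - 30*u*v^2 + 8*u + 6*v
  coeff of dv: 2*u*(-11*u^2 - 15*u*v + 3)
F^* omega = (-26*u^3 - 62*u^2*v - 30*u*v^2 + 8*u + 6*v) du + (2*u*(-11*u^2 - 15*u*v + 3)) dv.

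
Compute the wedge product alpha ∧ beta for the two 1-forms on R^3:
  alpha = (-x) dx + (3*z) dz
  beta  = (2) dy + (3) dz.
alpha ∧ beta = (-2*x) dx ∧ dy + (-3*x) dx ∧ dz + (-6*z) dy ∧ dz

Distribute the wedge, using dx_i ∧ dx_j = -dx_j ∧ dx_i and dx_i ∧ dx_i = 0. For each pair (i, j) with i < j, the coefficient of dx_i ∧ dx_j in alpha ∧ beta is (alpha_i * beta_j - alpha_j * beta_i). Collecting: alpha ∧ beta = (-2*x) dx ∧ dy + (-3*x) dx ∧ dz + (-6*z) dy ∧ dz.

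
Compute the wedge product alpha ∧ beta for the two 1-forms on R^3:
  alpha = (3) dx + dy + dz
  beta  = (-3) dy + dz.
alpha ∧ beta = (-9) dx ∧ dy + (3) dx ∧ dz + (4) dy ∧ dz

Distribute the wedge, using dx_i ∧ dx_j = -dx_j ∧ dx_i and dx_i ∧ dx_i = 0. For each pair (i, j) with i < j, the coefficient of dx_i ∧ dx_j in alpha ∧ beta is (alpha_i * beta_j - alpha_j * beta_i). Collecting: alpha ∧ beta = (-9) dx ∧ dy + (3) dx ∧ dz + (4) dy ∧ dz.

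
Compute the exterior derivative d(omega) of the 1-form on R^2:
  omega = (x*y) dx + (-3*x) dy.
d(omega) = (-x - 3) dx ∧ dy

For a 1-form omega = sum_i f_i dx_i, the exterior derivative is
  d(omega) = sum_{i < j} (∂f_j/∂x_i - ∂f_i/∂x_j) dx_i ∧ dx_j.
  coefficient of dx ∧ dy: ∂f_2/∂x - ∂f_1/∂y = ∂(-3*x)/∂x - ∂(x*y)/∂y = -x - 3
Assembling: d(omega) = (-x - 3) dx ∧ dy.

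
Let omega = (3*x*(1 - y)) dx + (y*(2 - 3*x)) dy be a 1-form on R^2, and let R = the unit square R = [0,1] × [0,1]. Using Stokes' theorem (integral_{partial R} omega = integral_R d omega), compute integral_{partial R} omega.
integral_(partial R) omega = 0

Stokes: integral_partial_R omega = integral_R d omega with d omega = (∂Q/∂x - ∂P/∂y) dx ∧ dy.
  ∂Q/∂x = -3*y
  ∂P/∂y = -3*x
  integrand = ∂Q/∂x - ∂P/∂y = 3*x - 3*y.
Integrating over R: integral_0^1 integral_0^1 (3*x - 3*y) dx dy = 0.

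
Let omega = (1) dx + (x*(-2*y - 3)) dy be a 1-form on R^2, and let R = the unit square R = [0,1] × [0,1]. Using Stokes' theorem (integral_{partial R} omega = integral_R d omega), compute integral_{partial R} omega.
integral_(partial R) omega = -4

Stokes: integral_partial_R omega = integral_R d omega with d omega = (∂Q/∂x - ∂P/∂y) dx ∧ dy.
  ∂Q/∂x = -2*y - 3
  ∂P/∂y = 0
  integrand = ∂Q/∂x - ∂P/∂y = -2*y - 3.
Integrating over R: integral_0^1 integral_0^1 (-2*y - 3) dx dy = -4.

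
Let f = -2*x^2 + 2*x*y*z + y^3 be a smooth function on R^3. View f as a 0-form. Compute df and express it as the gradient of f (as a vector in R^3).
df = (-4*x + 2*y*z) dx + (2*x*z + 3*y^2) dy + (2*x*y) dz; grad f = (-4*x + 2*y*z, 2*x*z + 3*y^2, 2*x*y)

For a 0-form f, d f = (∂f/∂x) dx + (∂f/∂y) dy + (∂f/∂z) dz. The components of the vector representation are exactly the entries of grad f in Cartesian coordinates:
  ∂f/∂x = -4*x + 2*y*z
  ∂f/∂y = 2*x*z + 3*y^2
  ∂f/∂z = 2*x*y.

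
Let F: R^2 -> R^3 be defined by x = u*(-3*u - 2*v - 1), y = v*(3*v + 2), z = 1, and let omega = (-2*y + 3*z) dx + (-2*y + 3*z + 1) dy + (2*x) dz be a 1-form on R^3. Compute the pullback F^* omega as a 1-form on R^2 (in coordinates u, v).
F^* omega = (36*u*v^2 + 24*u*v - 18*u + 12*v^3 + 14*v^2 - 2*v - 3) du + (12*u*v^2 + 8*u*v - 6*u - 36*v^3 - 36*v^2 + 16*v + 8) dv

Using F^*(f dg) = (f ∘ F) d(g ∘ F), substitute each coordinate x_i by F_i(u, v) in f_i, and replace dx_i by d F_i = (∂F_i/∂u) du + (∂F_i/∂v) dv.
  For the x component: f_1(F) = -6*v^2 - 4*v + 3; d F_1 = (-6*u - 2*v - 1) du + (-2*u) dv
  For the y component: f_2(F) = -6*v^2 - 4*v + 4; d F_2 = (0) du + (6*v + 2) dv
  For the z component: f_3(F) = 2*u*(-3*u - 2*v - 1); d F_3 = (0) du + (0) dv
Combining and collecting du, dv coefficients:
  coeff of du: 36*u*v^2 + 24*u*v - 18*u + 12*v^3 + 14*v^2 - 2*v - 3
  coeff of dv: 12*u*v^2 + 8*u*v - 6*u - 36*v^3 - 36*v^2 + 16*v + 8
F^* omega = (36*u*v^2 + 24*u*v - 18*u + 12*v^3 + 14*v^2 - 2*v - 3) du + (12*u*v^2 + 8*u*v - 6*u - 36*v^3 - 36*v^2 + 16*v + 8) dv.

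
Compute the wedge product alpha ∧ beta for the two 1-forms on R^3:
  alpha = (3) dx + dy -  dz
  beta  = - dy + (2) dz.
alpha ∧ beta = (-3) dx ∧ dy + (6) dx ∧ dz + (1) dy ∧ dz

Distribute the wedge, using dx_i ∧ dx_j = -dx_j ∧ dx_i and dx_i ∧ dx_i = 0. For each pair (i, j) with i < j, the coefficient of dx_i ∧ dx_j in alpha ∧ beta is (alpha_i * beta_j - alpha_j * beta_i). Collecting: alpha ∧ beta = (-3) dx ∧ dy + (6) dx ∧ dz + (1) dy ∧ dz.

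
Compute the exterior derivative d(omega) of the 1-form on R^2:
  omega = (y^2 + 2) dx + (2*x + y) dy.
d(omega) = (2 - 2*y) dx ∧ dy

For a 1-form omega = sum_i f_i dx_i, the exterior derivative is
  d(omega) = sum_{i < j} (∂f_j/∂x_i - ∂f_i/∂x_j) dx_i ∧ dx_j.
  coefficient of dx ∧ dy: ∂f_2/∂x - ∂f_1/∂y = ∂(2*x + y)/∂x - ∂(y^2 + 2)/∂y = 2 - 2*y
Assembling: d(omega) = (2 - 2*y) dx ∧ dy.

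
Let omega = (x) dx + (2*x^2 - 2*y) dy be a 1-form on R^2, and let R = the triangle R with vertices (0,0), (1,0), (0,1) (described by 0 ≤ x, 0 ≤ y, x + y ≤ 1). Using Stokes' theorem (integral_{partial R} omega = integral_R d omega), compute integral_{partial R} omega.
integral_(partial R) omega = 2/3

Stokes: integral_partial_R omega = integral_R d omega with d omega = (∂Q/∂x - ∂P/∂y) dx ∧ dy.
  ∂Q/∂x = 4*x
  ∂P/∂y = 0
  integrand = ∂Q/∂x - ∂P/∂y = 4*x.
Integrating over R: integral_0^1 integral_0^{1-x} (4*x) dy dx = 2/3.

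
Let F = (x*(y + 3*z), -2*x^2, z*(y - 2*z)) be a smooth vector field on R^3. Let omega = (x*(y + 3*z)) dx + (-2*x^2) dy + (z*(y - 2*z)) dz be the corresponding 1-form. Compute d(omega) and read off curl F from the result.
d(omega) = (z) dy ∧ dz + (3*x) dz ∧ dx + (-5*x) dx ∧ dy; curl F = (z, 3*x, -5*x)

d omega = sum_{i<j} (∂f_j/∂x_i - ∂f_i/∂x_j) dx_i ∧ dx_j. Under the identification (dy ∧ dz, dz ∧ dx, dx ∧ dy) ↔ (e_x, e_y, e_z), the coefficients are exactly the components of curl F. Compute:
  ∂R/∂y - ∂Q/∂z = (z) - (0) = z
  ∂P/∂z - ∂R/∂x = (3*x) - (0) = 3*x
  ∂Q/∂x - ∂P/∂y = (-4*x) - (x) = -5*x.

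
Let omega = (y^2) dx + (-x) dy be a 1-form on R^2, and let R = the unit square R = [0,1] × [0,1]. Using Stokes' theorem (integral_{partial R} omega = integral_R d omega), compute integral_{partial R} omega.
integral_(partial R) omega = -2

Stokes: integral_partial_R omega = integral_R d omega with d omega = (∂Q/∂x - ∂P/∂y) dx ∧ dy.
  ∂Q/∂x = -1
  ∂P/∂y = 2*y
  integrand = ∂Q/∂x - ∂P/∂y = -2*y - 1.
Integrating over R: integral_0^1 integral_0^1 (-2*y - 1) dx dy = -2.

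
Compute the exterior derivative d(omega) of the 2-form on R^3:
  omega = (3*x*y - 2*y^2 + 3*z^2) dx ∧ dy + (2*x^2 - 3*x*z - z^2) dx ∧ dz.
d(omega) = (6*z) dx ∧ dy ∧ dz

For a 2-form omega = sum_{i<j} g_{ij} dx_i ∧ dx_j, the exterior derivative is
  d(omega) = sum_{i<j} d(g_{ij}) ∧ dx_i ∧ dx_j = sum_{i<j, k} (∂g_{ij}/∂x_k) dx_k ∧ dx_i ∧ dx_j.
Expand each term, using dx_k ∧ dx_i ∧ dx_j = sgn(permutation) dx_{(a)} ∧ dx_{(b)} ∧ dx_{(c)} with (a < b < c) sorted:
  d(3*x*y - 2*y^2 + 3*z^2) includes (∂/∂z)(3*x*y - 2*y^2 + 3*z^2) dz = (6*z) dz, which multiplied by dx ∧ dy gives (6*z) dx ∧ dy ∧ dz
Collecting like 3-forms: d(omega) = (6*z) dx ∧ dy ∧ dz.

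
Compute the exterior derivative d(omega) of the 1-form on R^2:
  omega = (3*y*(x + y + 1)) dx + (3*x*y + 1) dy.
d(omega) = (-3*x - 3*y - 3) dx ∧ dy

For a 1-form omega = sum_i f_i dx_i, the exterior derivative is
  d(omega) = sum_{i < j} (∂f_j/∂x_i - ∂f_i/∂x_j) dx_i ∧ dx_j.
  coefficient of dx ∧ dy: ∂f_2/∂x - ∂f_1/∂y = ∂(3*x*y + 1)/∂x - ∂(3*y*(x + y + 1))/∂y = -3*x - 3*y - 3
Assembling: d(omega) = (-3*x - 3*y - 3) dx ∧ dy.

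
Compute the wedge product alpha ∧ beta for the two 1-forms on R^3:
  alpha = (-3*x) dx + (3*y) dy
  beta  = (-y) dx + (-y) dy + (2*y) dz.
alpha ∧ beta = (3*y*(x + y)) dx ∧ dy + (-6*x*y) dx ∧ dz + (6*y^2) dy ∧ dz

Distribute the wedge, using dx_i ∧ dx_j = -dx_j ∧ dx_i and dx_i ∧ dx_i = 0. For each pair (i, j) with i < j, the coefficient of dx_i ∧ dx_j in alpha ∧ beta is (alpha_i * beta_j - alpha_j * beta_i). Collecting: alpha ∧ beta = (3*y*(x + y)) dx ∧ dy + (-6*x*y) dx ∧ dz + (6*y^2) dy ∧ dz.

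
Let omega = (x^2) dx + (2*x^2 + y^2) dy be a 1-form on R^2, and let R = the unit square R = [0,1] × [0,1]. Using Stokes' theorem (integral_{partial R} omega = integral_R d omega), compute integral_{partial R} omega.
integral_(partial R) omega = 2

Stokes: integral_partial_R omega = integral_R d omega with d omega = (∂Q/∂x - ∂P/∂y) dx ∧ dy.
  ∂Q/∂x = 4*x
  ∂P/∂y = 0
  integrand = ∂Q/∂x - ∂P/∂y = 4*x.
Integrating over R: integral_0^1 integral_0^1 (4*x) dx dy = 2.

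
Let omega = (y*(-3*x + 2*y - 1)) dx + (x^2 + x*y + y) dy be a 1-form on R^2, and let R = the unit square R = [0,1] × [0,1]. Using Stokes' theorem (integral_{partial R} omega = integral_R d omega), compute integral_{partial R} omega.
integral_(partial R) omega = 2

Stokes: integral_partial_R omega = integral_R d omega with d omega = (∂Q/∂x - ∂P/∂y) dx ∧ dy.
  ∂Q/∂x = 2*x + y
  ∂P/∂y = -3*x + 4*y - 1
  integrand = ∂Q/∂x - ∂P/∂y = 5*x - 3*y + 1.
Integrating over R: integral_0^1 integral_0^1 (5*x - 3*y + 1) dx dy = 2.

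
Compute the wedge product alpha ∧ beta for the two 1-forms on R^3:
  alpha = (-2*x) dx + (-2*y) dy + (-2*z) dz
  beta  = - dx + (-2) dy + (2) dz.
alpha ∧ beta = (4*x - 2*y) dx ∧ dy + (-4*x - 2*z) dx ∧ dz + (-4*y - 4*z) dy ∧ dz

Distribute the wedge, using dx_i ∧ dx_j = -dx_j ∧ dx_i and dx_i ∧ dx_i = 0. For each pair (i, j) with i < j, the coefficient of dx_i ∧ dx_j in alpha ∧ beta is (alpha_i * beta_j - alpha_j * beta_i). Collecting: alpha ∧ beta = (4*x - 2*y) dx ∧ dy + (-4*x - 2*z) dx ∧ dz + (-4*y - 4*z) dy ∧ dz.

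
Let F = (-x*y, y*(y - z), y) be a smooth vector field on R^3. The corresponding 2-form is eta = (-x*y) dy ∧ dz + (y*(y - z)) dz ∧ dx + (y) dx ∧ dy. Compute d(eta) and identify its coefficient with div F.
d(eta) = (y - z) dx ∧ dy ∧ dz; div F = y - z

For a 2-form in R^3 of the form above, applying d gives a 3-form with coefficient ∂P/∂x + ∂Q/∂y + ∂R/∂z:
  ∂P/∂x = -y
  ∂Q/∂y = 2*y - z
  ∂R/∂z = 0
Sum = y - z, which is exactly div F.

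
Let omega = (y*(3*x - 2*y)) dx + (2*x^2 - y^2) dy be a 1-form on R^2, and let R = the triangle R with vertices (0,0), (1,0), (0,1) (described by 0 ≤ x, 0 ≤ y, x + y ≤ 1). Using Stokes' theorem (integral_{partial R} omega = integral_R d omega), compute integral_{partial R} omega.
integral_(partial R) omega = 5/6

Stokes: integral_partial_R omega = integral_R d omega with d omega = (∂Q/∂x - ∂P/∂y) dx ∧ dy.
  ∂Q/∂x = 4*x
  ∂P/∂y = 3*x - 4*y
  integrand = ∂Q/∂x - ∂P/∂y = x + 4*y.
Integrating over R: integral_0^1 integral_0^{1-x} (x + 4*y) dy dx = 5/6.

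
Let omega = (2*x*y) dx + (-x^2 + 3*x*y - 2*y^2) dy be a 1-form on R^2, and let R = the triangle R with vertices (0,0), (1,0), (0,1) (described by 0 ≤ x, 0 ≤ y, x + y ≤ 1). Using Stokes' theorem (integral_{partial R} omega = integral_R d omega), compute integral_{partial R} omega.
integral_(partial R) omega = -1/6

Stokes: integral_partial_R omega = integral_R d omega with d omega = (∂Q/∂x - ∂P/∂y) dx ∧ dy.
  ∂Q/∂x = -2*x + 3*y
  ∂P/∂y = 2*x
  integrand = ∂Q/∂x - ∂P/∂y = -4*x + 3*y.
Integrating over R: integral_0^1 integral_0^{1-x} (-4*x + 3*y) dy dx = -1/6.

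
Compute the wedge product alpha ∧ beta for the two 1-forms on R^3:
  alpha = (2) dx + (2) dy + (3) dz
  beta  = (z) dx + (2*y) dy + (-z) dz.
alpha ∧ beta = (4*y - 2*z) dx ∧ dy + (-5*z) dx ∧ dz + (-6*y - 2*z) dy ∧ dz

Distribute the wedge, using dx_i ∧ dx_j = -dx_j ∧ dx_i and dx_i ∧ dx_i = 0. For each pair (i, j) with i < j, the coefficient of dx_i ∧ dx_j in alpha ∧ beta is (alpha_i * beta_j - alpha_j * beta_i). Collecting: alpha ∧ beta = (4*y - 2*z) dx ∧ dy + (-5*z) dx ∧ dz + (-6*y - 2*z) dy ∧ dz.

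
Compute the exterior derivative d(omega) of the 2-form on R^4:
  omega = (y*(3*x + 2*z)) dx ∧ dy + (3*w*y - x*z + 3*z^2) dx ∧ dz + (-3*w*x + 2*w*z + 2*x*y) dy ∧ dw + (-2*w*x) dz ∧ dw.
d(omega) = (-3*w + 2*y) dx ∧ dy ∧ dz + (-2*w + 3*y) dx ∧ dz ∧ dw + (-3*w + 2*y) dx ∧ dy ∧ dw + (-2*w) dy ∧ dz ∧ dw

For a 2-form omega = sum_{i<j} g_{ij} dx_i ∧ dx_j, the exterior derivative is
  d(omega) = sum_{i<j} d(g_{ij}) ∧ dx_i ∧ dx_j = sum_{i<j, k} (∂g_{ij}/∂x_k) dx_k ∧ dx_i ∧ dx_j.
Expand each term, using dx_k ∧ dx_i ∧ dx_j = sgn(permutation) dx_{(a)} ∧ dx_{(b)} ∧ dx_{(c)} with (a < b < c) sorted:
  d(y*(3*x + 2*z)) includes (∂/∂z)(y*(3*x + 2*z)) dz = (2*y) dz, which multiplied by dx ∧ dy gives (2*y) dx ∧ dy ∧ dz
  d(3*w*y - x*z + 3*z^2) includes (∂/∂y)(3*w*y - x*z + 3*z^2) dy = (3*w) dy, which multiplied by dx ∧ dz gives (-3*w) dx ∧ dy ∧ dz
  d(3*w*y - x*z + 3*z^2) includes (∂/∂w)(3*w*y - x*z + 3*z^2) dw = (3*y) dw, which multiplied by dx ∧ dz gives (3*y) dx ∧ dz ∧ dw
  d(-3*w*x + 2*w*z + 2*x*y) includes (∂/∂x)(-3*w*x + 2*w*z + 2*x*y) dx = (-3*w + 2*y) dx, which multiplied by dy ∧ dw gives (-3*w + 2*y) dx ∧ dy ∧ dw
  d(-3*w*x + 2*w*z + 2*x*y) includes (∂/∂z)(-3*w*x + 2*w*z + 2*x*y) dz = (2*w) dz, which multiplied by dy ∧ dw gives (-2*w) dy ∧ dz ∧ dw
  d(-2*w*x) includes (∂/∂x)(-2*w*x) dx = (-2*w) dx, which multiplied by dz ∧ dw gives (-2*w) dx ∧ dz ∧ dw
Collecting like 3-forms: d(omega) = (-3*w + 2*y) dx ∧ dy ∧ dz + (-2*w + 3*y) dx ∧ dz ∧ dw + (-3*w + 2*y) dx ∧ dy ∧ dw + (-2*w) dy ∧ dz ∧ dw.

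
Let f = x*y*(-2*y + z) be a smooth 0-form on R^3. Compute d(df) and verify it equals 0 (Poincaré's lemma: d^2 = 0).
d(df) = 0

Step 1: df = sum_i (∂f/∂x_i) dx_i = (y*(-2*y + z)) dx + (x*(-4*y + z)) dy + (x*y) dz.
Step 2: Apply d again. Using the 1-form formula, the coefficient of dx ∧ dy in d(df) is ∂^2 f/∂x ∂y - ∂^2 f/∂y ∂x = (-4*y + z) - (-4*y + z) = 0 (equality of mixed partials for smooth f).
Similarly for dx ∧ dz and dy ∧ dz — all coefficients vanish. So d(df) = 0.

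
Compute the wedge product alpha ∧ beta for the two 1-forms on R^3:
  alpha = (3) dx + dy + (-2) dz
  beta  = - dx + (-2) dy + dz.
alpha ∧ beta = (-5) dx ∧ dy + (1) dx ∧ dz + (-3) dy ∧ dz

Distribute the wedge, using dx_i ∧ dx_j = -dx_j ∧ dx_i and dx_i ∧ dx_i = 0. For each pair (i, j) with i < j, the coefficient of dx_i ∧ dx_j in alpha ∧ beta is (alpha_i * beta_j - alpha_j * beta_i). Collecting: alpha ∧ beta = (-5) dx ∧ dy + (1) dx ∧ dz + (-3) dy ∧ dz.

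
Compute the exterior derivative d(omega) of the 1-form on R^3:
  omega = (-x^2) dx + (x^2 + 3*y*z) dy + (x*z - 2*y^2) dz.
d(omega) = (2*x) dx ∧ dy + (z) dx ∧ dz + (-7*y) dy ∧ dz

For a 1-form omega = sum_i f_i dx_i, the exterior derivative is
  d(omega) = sum_{i < j} (∂f_j/∂x_i - ∂f_i/∂x_j) dx_i ∧ dx_j.
  coefficient of dx ∧ dy: ∂f_2/∂x - ∂f_1/∂y = ∂(x^2 + 3*y*z)/∂x - ∂(-x^2)/∂y = 2*x
  coefficient of dx ∧ dz: ∂f_3/∂x - ∂f_1/∂z = ∂(x*z - 2*y^2)/∂x - ∂(-x^2)/∂z = z
  coefficient of dy ∧ dz: ∂f_3/∂y - ∂f_2/∂z = ∂(x*z - 2*y^2)/∂y - ∂(x^2 + 3*y*z)/∂z = -7*y
Assembling: d(omega) = (2*x) dx ∧ dy + (z) dx ∧ dz + (-7*y) dy ∧ dz.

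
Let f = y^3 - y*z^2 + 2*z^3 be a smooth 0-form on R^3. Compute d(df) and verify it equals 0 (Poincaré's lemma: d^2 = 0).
d(df) = 0

Step 1: df = sum_i (∂f/∂x_i) dx_i = (0) dx + (3*y^2 - z^2) dy + (2*z*(-y + 3*z)) dz.
Step 2: Apply d again. Using the 1-form formula, the coefficient of dx ∧ dy in d(df) is ∂^2 f/∂x ∂y - ∂^2 f/∂y ∂x = (0) - (0) = 0 (equality of mixed partials for smooth f).
Similarly for dx ∧ dz and dy ∧ dz — all coefficients vanish. So d(df) = 0.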